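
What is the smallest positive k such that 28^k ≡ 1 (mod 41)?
40

41 is prime, so ord(28) divides φ(41) = 40.
Divisors of 40: 1, 2, 4, 5, 8, 10, 20, 40.
Repeated squaring: 28^1 ≡ 28, 28^2 ≡ 5, 28^4 ≡ 25, 28^8 ≡ 10, 28^16 ≡ 18, 28^32 ≡ 37 (mod 41).
Test 28^d mod 41 for each divisor d in increasing order:
28^1 ≡ 28
28^2 ≡ 5
28^4 ≡ 25
28^5 = 28^4·28^1 ≡ 3
28^8 ≡ 10
28^10 = 28^8·28^2 ≡ 9
28^20 = 28^16·28^4 ≡ 40
28^40 = 28^32·28^8 ≡ 1  ← first divisor giving 1
The order is 40.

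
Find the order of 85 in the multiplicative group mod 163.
9

163 is prime, so ord(85) divides φ(163) = 162.
Divisors of 162: 1, 2, 3, 6, 9, 18, 27, 54, 81, 162.
Repeated squaring: 85^1 ≡ 85, 85^2 ≡ 53, 85^4 ≡ 38, 85^8 ≡ 140, 85^16 ≡ 40, 85^32 ≡ 133, 85^64 ≡ 85, 85^128 ≡ 53 (mod 163).
Test 85^d mod 163 for each divisor d in increasing order:
85^1 ≡ 85
85^2 ≡ 53
85^3 = 85^2·85^1 ≡ 104
85^6 = 85^4·85^2 ≡ 58
85^9 = 85^8·85^1 ≡ 1  ← first divisor giving 1
The order is 9.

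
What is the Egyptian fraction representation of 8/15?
1/2 + 1/30

Greedy algorithm:
8/15: ceiling(15/8) = 2, use 1/2
1/30: ceiling(30/1) = 30, use 1/30
Result: 8/15 = 1/2 + 1/30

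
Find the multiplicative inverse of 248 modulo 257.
57

gcd(248, 257) = 1, so the inverse exists.
Extended Euclidean algorithm on (257, 248):
257 = 1 × 248 + 9  ⟹  9 = (1)·257 + (-1)·248
248 = 27 × 9 + 5  ⟹  5 = (-27)·257 + (28)·248
9 = 1 × 5 + 4  ⟹  4 = (28)·257 + (-29)·248
5 = 1 × 4 + 1  ⟹  1 = (-55)·257 + (57)·248
So (57)·248 ≡ 1 (mod 257), i.e. 248^(-1) ≡ 57 (mod 257).
Check: 248 × 57 = 14136 ≡ 1 (mod 257)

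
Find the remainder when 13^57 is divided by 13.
0

Repeated squaring. Binary of 57 = 111001.
13^1 ≡ 0 (mod 13); 13^2 ≡ 0 (mod 13); 13^4 ≡ 0 (mod 13); 13^8 ≡ 0 (mod 13); 13^16 ≡ 0 (mod 13); 13^32 ≡ 0 (mod 13)
13^57 = 13^1 × 13^8 × 13^16 × 13^32 ≡ 0 (mod 13)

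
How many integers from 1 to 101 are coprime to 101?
100

101 = 101
φ(n) = n × ∏(1 - 1/p) for each prime p dividing n
φ(101) = 101 × (1 - 1/101) = 100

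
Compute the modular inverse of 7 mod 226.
97

gcd(7, 226) = 1, so the inverse exists.
Extended Euclidean algorithm on (226, 7):
226 = 32 × 7 + 2  ⟹  2 = (1)·226 + (-32)·7
7 = 3 × 2 + 1  ⟹  1 = (-3)·226 + (97)·7
So (97)·7 ≡ 1 (mod 226), i.e. 7^(-1) ≡ 97 (mod 226).
Check: 7 × 97 = 679 ≡ 1 (mod 226)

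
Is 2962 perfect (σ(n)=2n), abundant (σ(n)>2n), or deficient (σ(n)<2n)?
deficient

Proper divisors of 2962: sum = 1 + 2 + 1481 = 1484
Since 1484 < 2962, 2962 is deficient.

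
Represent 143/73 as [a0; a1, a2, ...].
[1; 1, 23, 3]

Euclidean algorithm steps:
143 = 1 × 73 + 70
73 = 1 × 70 + 3
70 = 23 × 3 + 1
3 = 3 × 1 + 0
Continued fraction: [1; 1, 23, 3]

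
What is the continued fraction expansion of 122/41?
[2; 1, 40]

Euclidean algorithm steps:
122 = 2 × 41 + 40
41 = 1 × 40 + 1
40 = 40 × 1 + 0
Continued fraction: [2; 1, 40]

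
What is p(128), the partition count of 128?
4351078600

p(n) counts ways to write n as a sum of positive integers (order ignored).
Euler's pentagonal recurrence: p(k) = p(k-1) + p(k-2) - p(k-5) - p(k-7) + p(k-12) + p(k-15) - ... (offsets j(3j∓1)/2, signs ++--, p(0)=1, p(<0)=0).
DP table for k = 0..127: p(0)=1, p(1)=1, p(2)=2, p(3)=3, p(4)=5, p(5)=7, p(6)=11, p(7)=15, p(8)=22, p(9)=30, p(10)=42, p(11)=56, p(12)=77, p(13)=101, p(14)=135, p(15)=176, p(16)=231, p(17)=297, p(18)=385, p(19)=490, p(20)=627, p(21)=792, p(22)=1002, p(23)=1255, p(24)=1575, p(25)=1958, p(26)=2436, p(27)=3010, p(28)=3718, p(29)=4565, p(30)=5604, p(31)=6842, p(32)=8349, p(33)=10143, p(34)=12310, p(35)=14883, p(36)=17977, p(37)=21637, p(38)=26015, p(39)=31185, p(40)=37338, p(41)=44583, p(42)=53174, p(43)=63261, p(44)=75175, p(45)=89134, p(46)=105558, p(47)=124754, p(48)=147273, p(49)=173525, p(50)=204226, p(51)=239943, p(52)=281589, p(53)=329931, p(54)=386155, p(55)=451276, p(56)=526823, p(57)=614154, p(58)=715220, p(59)=831820, p(60)=966467, p(61)=1121505, p(62)=1300156, p(63)=1505499, p(64)=1741630, p(65)=2012558, p(66)=2323520, p(67)=2679689, p(68)=3087735, p(69)=3554345, p(70)=4087968, p(71)=4697205, p(72)=5392783, p(73)=6185689, p(74)=7089500, p(75)=8118264, p(76)=9289091, p(77)=10619863, p(78)=12132164, p(79)=13848650, p(80)=15796476, p(81)=18004327, p(82)=20506255, p(83)=23338469, p(84)=26543660, p(85)=30167357, p(86)=34262962, p(87)=38887673, p(88)=44108109, p(89)=49995925, p(90)=56634173, p(91)=64112359, p(92)=72533807, p(93)=82010177, p(94)=92669720, p(95)=104651419, p(96)=118114304, p(97)=133230930, p(98)=150198136, p(99)=169229875, p(100)=190569292, p(101)=214481126, p(102)=241265379, p(103)=271248950, p(104)=304801365, p(105)=342325709, p(106)=384276336, p(107)=431149389, p(108)=483502844, p(109)=541946240, p(110)=607163746, p(111)=679903203, p(112)=761002156, p(113)=851376628, p(114)=952050665, p(115)=1064144451, p(116)=1188908248, p(117)=1327710076, p(118)=1482074143, p(119)=1653668665, p(120)=1844349560, p(121)=2056148051, p(122)=2291320912, p(123)=2552338241, p(124)=2841940500, p(125)=3163127352, p(126)=3519222692, p(127)=3913864295.
Final step: p(128) = p(127) + p(126) - p(123) - p(121) + p(116) + p(113) - p(106) - p(102) + p(93) + p(88) - p(77) - p(71) + p(58) + p(51) - p(36) - p(28) + p(11) + p(2)
= 3913864295 + 3519222692 - 2552338241 - 2056148051 + 1188908248 + 851376628 - 384276336 - 241265379 + 82010177 + 44108109 - 10619863 - 4697205 + 715220 + 239943 - 17977 - 3718 + 56 + 2
= 4351078600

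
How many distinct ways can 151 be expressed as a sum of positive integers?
45060624582

p(n) counts ways to write n as a sum of positive integers (order ignored).
Euler's pentagonal recurrence: p(k) = p(k-1) + p(k-2) - p(k-5) - p(k-7) + p(k-12) + p(k-15) - ... (offsets j(3j∓1)/2, signs ++--, p(0)=1, p(<0)=0).
DP table for k = 0..150: p(0)=1, p(1)=1, p(2)=2, p(3)=3, p(4)=5, p(5)=7, p(6)=11, p(7)=15, p(8)=22, p(9)=30, p(10)=42, p(11)=56, p(12)=77, p(13)=101, p(14)=135, p(15)=176, p(16)=231, p(17)=297, p(18)=385, p(19)=490, p(20)=627, p(21)=792, p(22)=1002, p(23)=1255, p(24)=1575, p(25)=1958, p(26)=2436, p(27)=3010, p(28)=3718, p(29)=4565, p(30)=5604, p(31)=6842, p(32)=8349, p(33)=10143, p(34)=12310, p(35)=14883, p(36)=17977, p(37)=21637, p(38)=26015, p(39)=31185, p(40)=37338, p(41)=44583, p(42)=53174, p(43)=63261, p(44)=75175, p(45)=89134, p(46)=105558, p(47)=124754, p(48)=147273, p(49)=173525, p(50)=204226, p(51)=239943, p(52)=281589, p(53)=329931, p(54)=386155, p(55)=451276, p(56)=526823, p(57)=614154, p(58)=715220, p(59)=831820, p(60)=966467, p(61)=1121505, p(62)=1300156, p(63)=1505499, p(64)=1741630, p(65)=2012558, p(66)=2323520, p(67)=2679689, p(68)=3087735, p(69)=3554345, p(70)=4087968, p(71)=4697205, p(72)=5392783, p(73)=6185689, p(74)=7089500, p(75)=8118264, p(76)=9289091, p(77)=10619863, p(78)=12132164, p(79)=13848650, p(80)=15796476, p(81)=18004327, p(82)=20506255, p(83)=23338469, p(84)=26543660, p(85)=30167357, p(86)=34262962, p(87)=38887673, p(88)=44108109, p(89)=49995925, p(90)=56634173, p(91)=64112359, p(92)=72533807, p(93)=82010177, p(94)=92669720, p(95)=104651419, p(96)=118114304, p(97)=133230930, p(98)=150198136, p(99)=169229875, p(100)=190569292, p(101)=214481126, p(102)=241265379, p(103)=271248950, p(104)=304801365, p(105)=342325709, p(106)=384276336, p(107)=431149389, p(108)=483502844, p(109)=541946240, p(110)=607163746, p(111)=679903203, p(112)=761002156, p(113)=851376628, p(114)=952050665, p(115)=1064144451, p(116)=1188908248, p(117)=1327710076, p(118)=1482074143, p(119)=1653668665, p(120)=1844349560, p(121)=2056148051, p(122)=2291320912, p(123)=2552338241, p(124)=2841940500, p(125)=3163127352, p(126)=3519222692, p(127)=3913864295, p(128)=4351078600, p(129)=4835271870, p(130)=5371315400, p(131)=5964539504, p(132)=6620830889, p(133)=7346629512, p(134)=8149040695, p(135)=9035836076, p(136)=10015581680, p(137)=11097645016, p(138)=12292341831, p(139)=13610949895, p(140)=15065878135, p(141)=16670689208, p(142)=18440293320, p(143)=20390982757, p(144)=22540654445, p(145)=24908858009, p(146)=27517052599, p(147)=30388671978, p(148)=33549419497, p(149)=37027355200, p(150)=40853235313.
Final step: p(151) = p(150) + p(149) - p(146) - p(144) + p(139) + p(136) - p(129) - p(125) + p(116) + p(111) - p(100) - p(94) + p(81) + p(74) - p(59) - p(51) + p(34) + p(25) - p(6)
= 40853235313 + 37027355200 - 27517052599 - 22540654445 + 13610949895 + 10015581680 - 4835271870 - 3163127352 + 1188908248 + 679903203 - 190569292 - 92669720 + 18004327 + 7089500 - 831820 - 239943 + 12310 + 1958 - 11
= 45060624582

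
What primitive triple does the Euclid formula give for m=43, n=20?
(1449, 1720, 2249)

Euclid's formula: a = m² - n², b = 2mn, c = m² + n²
m = 43, n = 20
a = 43² - 20² = 1849 - 400 = 1449
b = 2 × 43 × 20 = 1720
c = 43² + 20² = 1849 + 400 = 2249
Verification: 1449² + 1720² = 2099601 + 2958400 = 5058001 = 2249² ✓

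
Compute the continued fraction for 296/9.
[32; 1, 8]

Euclidean algorithm steps:
296 = 32 × 9 + 8
9 = 1 × 8 + 1
8 = 8 × 1 + 0
Continued fraction: [32; 1, 8]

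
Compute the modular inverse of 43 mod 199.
162

gcd(43, 199) = 1, so the inverse exists.
Extended Euclidean algorithm on (199, 43):
199 = 4 × 43 + 27  ⟹  27 = (1)·199 + (-4)·43
43 = 1 × 27 + 16  ⟹  16 = (-1)·199 + (5)·43
27 = 1 × 16 + 11  ⟹  11 = (2)·199 + (-9)·43
16 = 1 × 11 + 5  ⟹  5 = (-3)·199 + (14)·43
11 = 2 × 5 + 1  ⟹  1 = (8)·199 + (-37)·43
So (-37)·43 ≡ 1 (mod 199), i.e. 43^(-1) ≡ -37 ≡ 162 (mod 199).
Check: 43 × 162 = 6966 ≡ 1 (mod 199)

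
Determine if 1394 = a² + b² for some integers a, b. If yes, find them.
5² + 37² (a=5, b=37)

Factorization: 1394 = 2 × 17 × 41
By Fermat: n is sum of two squares iff every prime p ≡ 3 (mod 4) appears to even power.
All primes ≡ 3 (mod 4) appear to even power.
Search a = 0, 1, 2, … for 1394 - a² a perfect square: first hit at a = 5: 1394 - 25 = 1369 = 37².
1394 = 5² + 37² = 25 + 1369 ✓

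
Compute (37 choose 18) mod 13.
1

Using Lucas' theorem:
Write n=37 and k=18 in base 13:
n in base 13: [2, 11]
k in base 13: [1, 5]
C(37,18) mod 13 = ∏ C(n_i, k_i) mod 13
Digit binomials (mod 13): C(2,1) = 2; C(11,5) = 462 ≡ 7
Product: 2 × 7 = 14 ≡ 1 (mod 13)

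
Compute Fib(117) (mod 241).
239

Matrix identity: Q^n = [[F_(n+1), F_n], [F_n, F_(n-1)]] with Q = [[1,1],[1,0]].
n = 117 = 1110101₂. Square-and-multiply, entries mod 241:
Q^1 = [[1,1],[1,0]]
Q^3 = (Q^1)²·Q = [[3,2],[2,1]]
Q^7 = (Q^3)²·Q = [[21,13],[13,8]]
Q^14 = (Q^7)² = [[128,136],[136,233]]
Q^29 = (Q^14)²·Q = [[108,176],[176,173]]
Q^58 = (Q^29)² = [[224,51],[51,173]]
Q^117 = (Q^58)²·Q = [[1,239],[239,3]]
F_117 mod 241 = Q^117[0][1] = 239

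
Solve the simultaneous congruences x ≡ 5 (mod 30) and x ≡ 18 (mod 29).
395

Using Chinese Remainder Theorem:
M = 30 × 29 = 870
M1 = 29, M2 = 30
y1 = 29^(-1) mod 30 = 29
y2 = 30^(-1) mod 29 = 1
x = (5×29×29 + 18×30×1) mod 870 = 395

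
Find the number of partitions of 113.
851376628

p(n) counts ways to write n as a sum of positive integers (order ignored).
Euler's pentagonal recurrence: p(k) = p(k-1) + p(k-2) - p(k-5) - p(k-7) + p(k-12) + p(k-15) - ... (offsets j(3j∓1)/2, signs ++--, p(0)=1, p(<0)=0).
DP table for k = 0..112: p(0)=1, p(1)=1, p(2)=2, p(3)=3, p(4)=5, p(5)=7, p(6)=11, p(7)=15, p(8)=22, p(9)=30, p(10)=42, p(11)=56, p(12)=77, p(13)=101, p(14)=135, p(15)=176, p(16)=231, p(17)=297, p(18)=385, p(19)=490, p(20)=627, p(21)=792, p(22)=1002, p(23)=1255, p(24)=1575, p(25)=1958, p(26)=2436, p(27)=3010, p(28)=3718, p(29)=4565, p(30)=5604, p(31)=6842, p(32)=8349, p(33)=10143, p(34)=12310, p(35)=14883, p(36)=17977, p(37)=21637, p(38)=26015, p(39)=31185, p(40)=37338, p(41)=44583, p(42)=53174, p(43)=63261, p(44)=75175, p(45)=89134, p(46)=105558, p(47)=124754, p(48)=147273, p(49)=173525, p(50)=204226, p(51)=239943, p(52)=281589, p(53)=329931, p(54)=386155, p(55)=451276, p(56)=526823, p(57)=614154, p(58)=715220, p(59)=831820, p(60)=966467, p(61)=1121505, p(62)=1300156, p(63)=1505499, p(64)=1741630, p(65)=2012558, p(66)=2323520, p(67)=2679689, p(68)=3087735, p(69)=3554345, p(70)=4087968, p(71)=4697205, p(72)=5392783, p(73)=6185689, p(74)=7089500, p(75)=8118264, p(76)=9289091, p(77)=10619863, p(78)=12132164, p(79)=13848650, p(80)=15796476, p(81)=18004327, p(82)=20506255, p(83)=23338469, p(84)=26543660, p(85)=30167357, p(86)=34262962, p(87)=38887673, p(88)=44108109, p(89)=49995925, p(90)=56634173, p(91)=64112359, p(92)=72533807, p(93)=82010177, p(94)=92669720, p(95)=104651419, p(96)=118114304, p(97)=133230930, p(98)=150198136, p(99)=169229875, p(100)=190569292, p(101)=214481126, p(102)=241265379, p(103)=271248950, p(104)=304801365, p(105)=342325709, p(106)=384276336, p(107)=431149389, p(108)=483502844, p(109)=541946240, p(110)=607163746, p(111)=679903203, p(112)=761002156.
Final step: p(113) = p(112) + p(111) - p(108) - p(106) + p(101) + p(98) - p(91) - p(87) + p(78) + p(73) - p(62) - p(56) + p(43) + p(36) - p(21) - p(13)
= 761002156 + 679903203 - 483502844 - 384276336 + 214481126 + 150198136 - 64112359 - 38887673 + 12132164 + 6185689 - 1300156 - 526823 + 63261 + 17977 - 792 - 101
= 851376628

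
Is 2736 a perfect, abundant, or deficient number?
abundant

Proper divisors of 2736: sum = 1 + 2 + 3 + 4 + 6 + 8 + 9 + 12 + ... + 456 + 684 + 912 + 1368 (29 divisors) = 5324
Since 5324 > 2736, 2736 is abundant.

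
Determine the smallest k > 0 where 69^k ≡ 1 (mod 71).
70

71 is prime, so ord(69) divides φ(71) = 70.
Divisors of 70: 1, 2, 5, 7, 10, 14, 35, 70.
Repeated squaring: 69^1 ≡ 69, 69^2 ≡ 4, 69^4 ≡ 16, 69^8 ≡ 43, 69^16 ≡ 3, 69^32 ≡ 9, 69^64 ≡ 10 (mod 71).
Test 69^d mod 71 for each divisor d in increasing order:
69^1 ≡ 69
69^2 ≡ 4
69^5 = 69^4·69^1 ≡ 39
69^7 = 69^4·69^2·69^1 ≡ 14
69^10 = 69^8·69^2 ≡ 30
69^14 = 69^8·69^4·69^2 ≡ 54
69^35 = 69^32·69^2·69^1 ≡ 70
69^70 = 69^64·69^4·69^2 ≡ 1  ← first divisor giving 1
The order is 70.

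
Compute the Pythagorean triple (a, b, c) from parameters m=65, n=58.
(861, 7540, 7589)

Euclid's formula: a = m² - n², b = 2mn, c = m² + n²
m = 65, n = 58
a = 65² - 58² = 4225 - 3364 = 861
b = 2 × 65 × 58 = 7540
c = 65² + 58² = 4225 + 3364 = 7589
Verification: 861² + 7540² = 741321 + 56851600 = 57592921 = 7589² ✓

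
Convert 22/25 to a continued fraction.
[0; 1, 7, 3]

Euclidean algorithm steps:
22 = 0 × 25 + 22
25 = 1 × 22 + 3
22 = 7 × 3 + 1
3 = 3 × 1 + 0
Continued fraction: [0; 1, 7, 3]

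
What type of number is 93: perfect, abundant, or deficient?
deficient

Proper divisors of 93: sum = 1 + 3 + 31 = 35
Since 35 < 93, 93 is deficient.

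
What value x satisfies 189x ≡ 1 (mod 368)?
37

gcd(189, 368) = 1, so the inverse exists.
Extended Euclidean algorithm on (368, 189):
368 = 1 × 189 + 179  ⟹  179 = (1)·368 + (-1)·189
189 = 1 × 179 + 10  ⟹  10 = (-1)·368 + (2)·189
179 = 17 × 10 + 9  ⟹  9 = (18)·368 + (-35)·189
10 = 1 × 9 + 1  ⟹  1 = (-19)·368 + (37)·189
So (37)·189 ≡ 1 (mod 368), i.e. 189^(-1) ≡ 37 (mod 368).
Check: 189 × 37 = 6993 ≡ 1 (mod 368)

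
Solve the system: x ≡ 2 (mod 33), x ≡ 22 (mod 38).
1124

Using Chinese Remainder Theorem:
M = 33 × 38 = 1254
M1 = 38, M2 = 33
y1 = 38^(-1) mod 33 = 20
y2 = 33^(-1) mod 38 = 15
x = (2×38×20 + 22×33×15) mod 1254 = 1124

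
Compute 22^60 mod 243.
154

Repeated squaring. Binary of 60 = 111100.
22^1 ≡ 22 (mod 243); 22^2 ≡ 241 (mod 243); 22^4 ≡ 4 (mod 243); 22^8 ≡ 16 (mod 243); 22^16 ≡ 13 (mod 243); 22^32 ≡ 169 (mod 243)
22^60 = 22^4 × 22^8 × 22^16 × 22^32 ≡ 154 (mod 243)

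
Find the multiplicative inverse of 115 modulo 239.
106

gcd(115, 239) = 1, so the inverse exists.
Extended Euclidean algorithm on (239, 115):
239 = 2 × 115 + 9  ⟹  9 = (1)·239 + (-2)·115
115 = 12 × 9 + 7  ⟹  7 = (-12)·239 + (25)·115
9 = 1 × 7 + 2  ⟹  2 = (13)·239 + (-27)·115
7 = 3 × 2 + 1  ⟹  1 = (-51)·239 + (106)·115
So (106)·115 ≡ 1 (mod 239), i.e. 115^(-1) ≡ 106 (mod 239).
Check: 115 × 106 = 12190 ≡ 1 (mod 239)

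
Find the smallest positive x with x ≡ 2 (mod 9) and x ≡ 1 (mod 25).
101

Using Chinese Remainder Theorem:
M = 9 × 25 = 225
M1 = 25, M2 = 9
y1 = 25^(-1) mod 9 = 4
y2 = 9^(-1) mod 25 = 14
x = (2×25×4 + 1×9×14) mod 225 = 101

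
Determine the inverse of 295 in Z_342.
211

gcd(295, 342) = 1, so the inverse exists.
Extended Euclidean algorithm on (342, 295):
342 = 1 × 295 + 47  ⟹  47 = (1)·342 + (-1)·295
295 = 6 × 47 + 13  ⟹  13 = (-6)·342 + (7)·295
47 = 3 × 13 + 8  ⟹  8 = (19)·342 + (-22)·295
13 = 1 × 8 + 5  ⟹  5 = (-25)·342 + (29)·295
8 = 1 × 5 + 3  ⟹  3 = (44)·342 + (-51)·295
5 = 1 × 3 + 2  ⟹  2 = (-69)·342 + (80)·295
3 = 1 × 2 + 1  ⟹  1 = (113)·342 + (-131)·295
So (-131)·295 ≡ 1 (mod 342), i.e. 295^(-1) ≡ -131 ≡ 211 (mod 342).
Check: 295 × 211 = 62245 ≡ 1 (mod 342)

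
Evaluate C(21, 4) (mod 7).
0

Using Lucas' theorem:
Write n=21 and k=4 in base 7:
n in base 7: [3, 0]
k in base 7: [0, 4]
C(21,4) mod 7 = ∏ C(n_i, k_i) mod 7
Digit binomials (mod 7): C(3,0) = 1; C(0,4) = 0 (k_i > n_i)
Product: 1 × 0 = 0 ≡ 0 (mod 7)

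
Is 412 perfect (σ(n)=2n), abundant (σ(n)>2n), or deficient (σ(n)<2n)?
deficient

Proper divisors of 412: sum = 1 + 2 + 4 + 103 + 206 = 316
Since 316 < 412, 412 is deficient.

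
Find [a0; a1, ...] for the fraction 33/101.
[0; 3, 16, 2]

Euclidean algorithm steps:
33 = 0 × 101 + 33
101 = 3 × 33 + 2
33 = 16 × 2 + 1
2 = 2 × 1 + 0
Continued fraction: [0; 3, 16, 2]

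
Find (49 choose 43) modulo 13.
2

Using Lucas' theorem:
Write n=49 and k=43 in base 13:
n in base 13: [3, 10]
k in base 13: [3, 4]
C(49,43) mod 13 = ∏ C(n_i, k_i) mod 13
Digit binomials (mod 13): C(3,3) = 1; C(10,4) = 210 ≡ 2
Product: 1 × 2 = 2 ≡ 2 (mod 13)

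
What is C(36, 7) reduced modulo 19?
11

Using Lucas' theorem:
Write n=36 and k=7 in base 19:
n in base 19: [1, 17]
k in base 19: [0, 7]
C(36,7) mod 19 = ∏ C(n_i, k_i) mod 19
Digit binomials (mod 19): C(1,0) = 1; C(17,7) = 19448 ≡ 11
Product: 1 × 11 = 11 ≡ 11 (mod 19)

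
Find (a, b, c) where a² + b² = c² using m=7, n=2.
(45, 28, 53)

Euclid's formula: a = m² - n², b = 2mn, c = m² + n²
m = 7, n = 2
a = 7² - 2² = 49 - 4 = 45
b = 2 × 7 × 2 = 28
c = 7² + 2² = 49 + 4 = 53
Verification: 45² + 28² = 2025 + 784 = 2809 = 53² ✓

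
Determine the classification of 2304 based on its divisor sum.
abundant

Proper divisors of 2304: sum = 1 + 2 + 3 + 4 + 6 + 8 + 9 + 12 + ... + 384 + 576 + 768 + 1152 (26 divisors) = 4339
Since 4339 > 2304, 2304 is abundant.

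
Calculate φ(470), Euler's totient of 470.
184

470 = 2 × 5 × 47
φ(n) = n × ∏(1 - 1/p) for each prime p dividing n
φ(470) = 470 × (1 - 1/2) × (1 - 1/5) × (1 - 1/47) = 184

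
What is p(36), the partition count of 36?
17977

p(n) counts ways to write n as a sum of positive integers (order ignored).
Euler's pentagonal recurrence: p(k) = p(k-1) + p(k-2) - p(k-5) - p(k-7) + p(k-12) + p(k-15) - ... (offsets j(3j∓1)/2, signs ++--, p(0)=1, p(<0)=0).
DP table for k = 0..35: p(0)=1, p(1)=1, p(2)=2, p(3)=3, p(4)=5, p(5)=7, p(6)=11, p(7)=15, p(8)=22, p(9)=30, p(10)=42, p(11)=56, p(12)=77, p(13)=101, p(14)=135, p(15)=176, p(16)=231, p(17)=297, p(18)=385, p(19)=490, p(20)=627, p(21)=792, p(22)=1002, p(23)=1255, p(24)=1575, p(25)=1958, p(26)=2436, p(27)=3010, p(28)=3718, p(29)=4565, p(30)=5604, p(31)=6842, p(32)=8349, p(33)=10143, p(34)=12310, p(35)=14883.
Final step: p(36) = p(35) + p(34) - p(31) - p(29) + p(24) + p(21) - p(14) - p(10) + p(1)
= 14883 + 12310 - 6842 - 4565 + 1575 + 792 - 135 - 42 + 1
= 17977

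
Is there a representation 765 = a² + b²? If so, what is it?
6² + 27² (a=6, b=27)

Factorization: 765 = 3^2 × 5 × 17
By Fermat: n is sum of two squares iff every prime p ≡ 3 (mod 4) appears to even power.
All primes ≡ 3 (mod 4) appear to even power.
Search a = 0, 1, 2, … for 765 - a² a perfect square: first hit at a = 6: 765 - 36 = 729 = 27².
765 = 6² + 27² = 36 + 729 ✓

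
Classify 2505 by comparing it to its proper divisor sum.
deficient

Proper divisors of 2505: sum = 1 + 3 + 5 + 15 + 167 + 501 + 835 = 1527
Since 1527 < 2505, 2505 is deficient.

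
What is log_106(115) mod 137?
40

Baby-step giant-step with step n = ⌈√137⌉ = 12.
Baby steps 106^j mod 137 (j:value) for j=0..11: 0:1, 1:106, 2:2, 3:75, 4:4, 5:13, 6:8, 7:26, 8:16, 9:52, 10:32, 11:104.
Giant-step multiplier: 106^(-12) ≡ 106^(136-12) = 106^124 ≡ 15 (mod 137).
Giant steps γ_i = 115·15^i mod 137: γ_0=115, γ_1=81, γ_2=119, γ_3=4 (in table at j=4).
x = i·n + j = 3·12 + 4 = 40.
Check: 106^40 ≡ 115 (mod 137).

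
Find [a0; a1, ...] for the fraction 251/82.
[3; 16, 2, 2]

Euclidean algorithm steps:
251 = 3 × 82 + 5
82 = 16 × 5 + 2
5 = 2 × 2 + 1
2 = 2 × 1 + 0
Continued fraction: [3; 16, 2, 2]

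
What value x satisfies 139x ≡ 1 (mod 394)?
377

gcd(139, 394) = 1, so the inverse exists.
Extended Euclidean algorithm on (394, 139):
394 = 2 × 139 + 116  ⟹  116 = (1)·394 + (-2)·139
139 = 1 × 116 + 23  ⟹  23 = (-1)·394 + (3)·139
116 = 5 × 23 + 1  ⟹  1 = (6)·394 + (-17)·139
So (-17)·139 ≡ 1 (mod 394), i.e. 139^(-1) ≡ -17 ≡ 377 (mod 394).
Check: 139 × 377 = 52403 ≡ 1 (mod 394)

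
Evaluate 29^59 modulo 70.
29

Repeated squaring. Binary of 59 = 111011.
29^1 ≡ 29 (mod 70); 29^2 ≡ 1 (mod 70); 29^4 ≡ 1 (mod 70); 29^8 ≡ 1 (mod 70); 29^16 ≡ 1 (mod 70); 29^32 ≡ 1 (mod 70)
29^59 = 29^1 × 29^2 × 29^8 × 29^16 × 29^32 ≡ 29 (mod 70)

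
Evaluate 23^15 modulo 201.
14

Repeated squaring. Binary of 15 = 1111.
23^1 ≡ 23 (mod 201); 23^2 ≡ 127 (mod 201); 23^4 ≡ 49 (mod 201); 23^8 ≡ 190 (mod 201)
23^15 = 23^1 × 23^2 × 23^4 × 23^8 ≡ 14 (mod 201)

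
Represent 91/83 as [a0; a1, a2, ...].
[1; 10, 2, 1, 2]

Euclidean algorithm steps:
91 = 1 × 83 + 8
83 = 10 × 8 + 3
8 = 2 × 3 + 2
3 = 1 × 2 + 1
2 = 2 × 1 + 0
Continued fraction: [1; 10, 2, 1, 2]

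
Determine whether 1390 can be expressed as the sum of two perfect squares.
Not possible

Factorization: 1390 = 2 × 5 × 139
By Fermat: n is sum of two squares iff every prime p ≡ 3 (mod 4) appears to even power.
Prime(s) ≡ 3 (mod 4) with odd exponent: [(139, 1)]
Therefore 1390 cannot be expressed as a² + b².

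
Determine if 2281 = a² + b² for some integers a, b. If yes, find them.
16² + 45² (a=16, b=45)

Factorization: 2281 = 2281
By Fermat: n is sum of two squares iff every prime p ≡ 3 (mod 4) appears to even power.
All primes ≡ 3 (mod 4) appear to even power.
Search a = 0, 1, 2, … for 2281 - a² a perfect square: first hit at a = 16: 2281 - 256 = 2025 = 45².
2281 = 16² + 45² = 256 + 2025 ✓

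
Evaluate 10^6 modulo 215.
35

Repeated squaring. Binary of 6 = 110.
10^1 ≡ 10 (mod 215); 10^2 ≡ 100 (mod 215); 10^4 ≡ 110 (mod 215)
10^6 = 10^2 × 10^4 ≡ 35 (mod 215)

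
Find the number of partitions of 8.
22

p(n) counts ways to write n as a sum of positive integers (order ignored).
Examples: 8; 7 + 1; 6 + 2; 6 + 1 + 1; 5 + 3; ... (22 total)
p(8) = 22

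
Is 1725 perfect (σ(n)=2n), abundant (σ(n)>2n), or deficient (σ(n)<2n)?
deficient

Proper divisors of 1725: sum = 1 + 3 + 5 + 15 + 23 + 25 + 69 + 75 + 115 + 345 + 575 = 1251
Since 1251 < 1725, 1725 is deficient.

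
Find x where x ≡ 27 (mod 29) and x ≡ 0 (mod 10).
230

Using Chinese Remainder Theorem:
M = 29 × 10 = 290
M1 = 10, M2 = 29
y1 = 10^(-1) mod 29 = 3
y2 = 29^(-1) mod 10 = 9
x = (27×10×3 + 0×29×9) mod 290 = 230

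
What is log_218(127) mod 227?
15

Baby-step giant-step with step n = ⌈√227⌉ = 16.
Baby steps 218^j mod 227 (j:value) for j=0..15: 0:1, 1:218, 2:81, 3:179, 4:205, 5:198, 6:34, 7:148, 8:30, 9:184, 10:160, 11:149, 12:21, 13:38, 14:112, 15:127.
h = 127 is already in the table at j=15, so x = 15.
Check: 218^15 ≡ 127 (mod 227).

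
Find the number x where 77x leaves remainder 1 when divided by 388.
257

gcd(77, 388) = 1, so the inverse exists.
Extended Euclidean algorithm on (388, 77):
388 = 5 × 77 + 3  ⟹  3 = (1)·388 + (-5)·77
77 = 25 × 3 + 2  ⟹  2 = (-25)·388 + (126)·77
3 = 1 × 2 + 1  ⟹  1 = (26)·388 + (-131)·77
So (-131)·77 ≡ 1 (mod 388), i.e. 77^(-1) ≡ -131 ≡ 257 (mod 388).
Check: 77 × 257 = 19789 ≡ 1 (mod 388)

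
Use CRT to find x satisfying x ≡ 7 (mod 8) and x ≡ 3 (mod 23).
95

Using Chinese Remainder Theorem:
M = 8 × 23 = 184
M1 = 23, M2 = 8
y1 = 23^(-1) mod 8 = 7
y2 = 8^(-1) mod 23 = 3
x = (7×23×7 + 3×8×3) mod 184 = 95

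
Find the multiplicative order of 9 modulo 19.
9

19 is prime, so ord(9) divides φ(19) = 18.
Divisors of 18: 1, 2, 3, 6, 9, 18.
Repeated squaring: 9^1 ≡ 9, 9^2 ≡ 5, 9^4 ≡ 6, 9^8 ≡ 17, 9^16 ≡ 4 (mod 19).
Test 9^d mod 19 for each divisor d in increasing order:
9^1 ≡ 9
9^2 ≡ 5
9^3 = 9^2·9^1 ≡ 7
9^6 = 9^4·9^2 ≡ 11
9^9 = 9^8·9^1 ≡ 1  ← first divisor giving 1
The order is 9.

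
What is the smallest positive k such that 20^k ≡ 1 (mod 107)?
106

107 is prime, so ord(20) divides φ(107) = 106.
Divisors of 106: 1, 2, 53, 106.
Repeated squaring: 20^1 ≡ 20, 20^2 ≡ 79, 20^4 ≡ 35, 20^8 ≡ 48, 20^16 ≡ 57, 20^32 ≡ 39, 20^64 ≡ 23 (mod 107).
Test 20^d mod 107 for each divisor d in increasing order:
20^1 ≡ 20
20^2 ≡ 79
20^53 = 20^32·20^16·20^4·20^1 ≡ 106
20^106 = 20^64·20^32·20^8·20^2 ≡ 1  ← first divisor giving 1
The order is 106.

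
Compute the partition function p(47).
124754

p(n) counts ways to write n as a sum of positive integers (order ignored).
Euler's pentagonal recurrence: p(k) = p(k-1) + p(k-2) - p(k-5) - p(k-7) + p(k-12) + p(k-15) - ... (offsets j(3j∓1)/2, signs ++--, p(0)=1, p(<0)=0).
DP table for k = 0..46: p(0)=1, p(1)=1, p(2)=2, p(3)=3, p(4)=5, p(5)=7, p(6)=11, p(7)=15, p(8)=22, p(9)=30, p(10)=42, p(11)=56, p(12)=77, p(13)=101, p(14)=135, p(15)=176, p(16)=231, p(17)=297, p(18)=385, p(19)=490, p(20)=627, p(21)=792, p(22)=1002, p(23)=1255, p(24)=1575, p(25)=1958, p(26)=2436, p(27)=3010, p(28)=3718, p(29)=4565, p(30)=5604, p(31)=6842, p(32)=8349, p(33)=10143, p(34)=12310, p(35)=14883, p(36)=17977, p(37)=21637, p(38)=26015, p(39)=31185, p(40)=37338, p(41)=44583, p(42)=53174, p(43)=63261, p(44)=75175, p(45)=89134, p(46)=105558.
Final step: p(47) = p(46) + p(45) - p(42) - p(40) + p(35) + p(32) - p(25) - p(21) + p(12) + p(7)
= 105558 + 89134 - 53174 - 37338 + 14883 + 8349 - 1958 - 792 + 77 + 15
= 124754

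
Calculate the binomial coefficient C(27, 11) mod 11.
2

Using Lucas' theorem:
Write n=27 and k=11 in base 11:
n in base 11: [2, 5]
k in base 11: [1, 0]
C(27,11) mod 11 = ∏ C(n_i, k_i) mod 11
Digit binomials (mod 11): C(2,1) = 2; C(5,0) = 1
Product: 2 × 1 = 2 ≡ 2 (mod 11)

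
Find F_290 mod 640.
65

Matrix identity: Q^n = [[F_(n+1), F_n], [F_n, F_(n-1)]] with Q = [[1,1],[1,0]].
n = 290 = 100100010₂. Square-and-multiply, entries mod 640:
Q^1 = [[1,1],[1,0]]
Q^2 = (Q^1)² = [[2,1],[1,1]]
Q^4 = (Q^2)² = [[5,3],[3,2]]
Q^9 = (Q^4)²·Q = [[55,34],[34,21]]
Q^18 = (Q^9)² = [[341,24],[24,317]]
Q^36 = (Q^18)² = [[377,432],[432,585]]
Q^72 = (Q^36)² = [[433,224],[224,209]]
Q^145 = (Q^72)²·Q = [[33,225],[225,448]]
Q^290 = (Q^145)² = [[514,65],[65,449]]
F_290 mod 640 = Q^290[0][1] = 65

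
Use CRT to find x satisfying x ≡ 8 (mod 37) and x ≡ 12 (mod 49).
600

Using Chinese Remainder Theorem:
M = 37 × 49 = 1813
M1 = 49, M2 = 37
y1 = 49^(-1) mod 37 = 34
y2 = 37^(-1) mod 49 = 4
x = (8×49×34 + 12×37×4) mod 1813 = 600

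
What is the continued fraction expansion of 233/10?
[23; 3, 3]

Euclidean algorithm steps:
233 = 23 × 10 + 3
10 = 3 × 3 + 1
3 = 3 × 1 + 0
Continued fraction: [23; 3, 3]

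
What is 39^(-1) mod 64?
23

gcd(39, 64) = 1, so the inverse exists.
Extended Euclidean algorithm on (64, 39):
64 = 1 × 39 + 25  ⟹  25 = (1)·64 + (-1)·39
39 = 1 × 25 + 14  ⟹  14 = (-1)·64 + (2)·39
25 = 1 × 14 + 11  ⟹  11 = (2)·64 + (-3)·39
14 = 1 × 11 + 3  ⟹  3 = (-3)·64 + (5)·39
11 = 3 × 3 + 2  ⟹  2 = (11)·64 + (-18)·39
3 = 1 × 2 + 1  ⟹  1 = (-14)·64 + (23)·39
So (23)·39 ≡ 1 (mod 64), i.e. 39^(-1) ≡ 23 (mod 64).
Check: 39 × 23 = 897 ≡ 1 (mod 64)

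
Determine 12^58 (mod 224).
128

Repeated squaring. Binary of 58 = 111010.
12^1 ≡ 12 (mod 224); 12^2 ≡ 144 (mod 224); 12^4 ≡ 128 (mod 224); 12^8 ≡ 32 (mod 224); 12^16 ≡ 128 (mod 224); 12^32 ≡ 32 (mod 224)
12^58 = 12^2 × 12^8 × 12^16 × 12^32 ≡ 128 (mod 224)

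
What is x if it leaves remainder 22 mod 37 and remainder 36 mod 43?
466

Using Chinese Remainder Theorem:
M = 37 × 43 = 1591
M1 = 43, M2 = 37
y1 = 43^(-1) mod 37 = 31
y2 = 37^(-1) mod 43 = 7
x = (22×43×31 + 36×37×7) mod 1591 = 466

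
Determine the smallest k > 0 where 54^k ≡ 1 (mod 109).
36

109 is prime, so ord(54) divides φ(109) = 108.
Divisors of 108: 1, 2, 3, 4, 6, 9, 12, 18, 27, 36, 54, 108.
Repeated squaring: 54^1 ≡ 54, 54^2 ≡ 82, 54^4 ≡ 75, 54^8 ≡ 66, 54^16 ≡ 105, 54^32 ≡ 16, 54^64 ≡ 38 (mod 109).
Test 54^d mod 109 for each divisor d in increasing order:
54^1 ≡ 54
54^2 ≡ 82
54^3 = 54^2·54^1 ≡ 68
54^4 ≡ 75
54^6 = 54^4·54^2 ≡ 46
54^9 = 54^8·54^1 ≡ 76
54^12 = 54^8·54^4 ≡ 45
54^18 = 54^16·54^2 ≡ 108
54^27 = 54^16·54^8·54^2·54^1 ≡ 33
54^36 = 54^32·54^4 ≡ 1  ← first divisor giving 1
The order is 36.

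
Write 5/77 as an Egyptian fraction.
1/16 + 1/411 + 1/506352

Greedy algorithm:
5/77: ceiling(77/5) = 16, use 1/16
3/1232: ceiling(1232/3) = 411, use 1/411
1/506352: ceiling(506352/1) = 506352, use 1/506352
Result: 5/77 = 1/16 + 1/411 + 1/506352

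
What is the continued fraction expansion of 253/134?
[1; 1, 7, 1, 14]

Euclidean algorithm steps:
253 = 1 × 134 + 119
134 = 1 × 119 + 15
119 = 7 × 15 + 14
15 = 1 × 14 + 1
14 = 14 × 1 + 0
Continued fraction: [1; 1, 7, 1, 14]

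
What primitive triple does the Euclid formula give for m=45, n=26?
(1349, 2340, 2701)

Euclid's formula: a = m² - n², b = 2mn, c = m² + n²
m = 45, n = 26
a = 45² - 26² = 2025 - 676 = 1349
b = 2 × 45 × 26 = 2340
c = 45² + 26² = 2025 + 676 = 2701
Verification: 1349² + 2340² = 1819801 + 5475600 = 7295401 = 2701² ✓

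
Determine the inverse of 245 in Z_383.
247

gcd(245, 383) = 1, so the inverse exists.
Extended Euclidean algorithm on (383, 245):
383 = 1 × 245 + 138  ⟹  138 = (1)·383 + (-1)·245
245 = 1 × 138 + 107  ⟹  107 = (-1)·383 + (2)·245
138 = 1 × 107 + 31  ⟹  31 = (2)·383 + (-3)·245
107 = 3 × 31 + 14  ⟹  14 = (-7)·383 + (11)·245
31 = 2 × 14 + 3  ⟹  3 = (16)·383 + (-25)·245
14 = 4 × 3 + 2  ⟹  2 = (-71)·383 + (111)·245
3 = 1 × 2 + 1  ⟹  1 = (87)·383 + (-136)·245
So (-136)·245 ≡ 1 (mod 383), i.e. 245^(-1) ≡ -136 ≡ 247 (mod 383).
Check: 245 × 247 = 60515 ≡ 1 (mod 383)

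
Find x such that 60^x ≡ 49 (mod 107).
80

Baby-step giant-step with step n = ⌈√107⌉ = 11.
Baby steps 60^j mod 107 (j:value) for j=0..10: 0:1, 1:60, 2:69, 3:74, 4:53, 5:77, 6:19, 7:70, 8:27, 9:15, 10:44.
Giant-step multiplier: 60^(-11) ≡ 60^(106-11) = 60^95 ≡ 55 (mod 107).
Giant steps γ_i = 49·55^i mod 107: γ_0=49, γ_1=20, γ_2=30, γ_3=45, γ_4=14, γ_5=21, γ_6=85, γ_7=74 (in table at j=3).
x = i·n + j = 7·11 + 3 = 80.
Check: 60^80 ≡ 49 (mod 107).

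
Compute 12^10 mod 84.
72

Repeated squaring. Binary of 10 = 1010.
12^1 ≡ 12 (mod 84); 12^2 ≡ 60 (mod 84); 12^4 ≡ 72 (mod 84); 12^8 ≡ 60 (mod 84)
12^10 = 12^2 × 12^8 ≡ 72 (mod 84)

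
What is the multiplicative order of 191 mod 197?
7

197 is prime, so ord(191) divides φ(197) = 196.
Divisors of 196: 1, 2, 4, 7, 14, 28, 49, 98, 196.
Repeated squaring: 191^1 ≡ 191, 191^2 ≡ 36, 191^4 ≡ 114, 191^8 ≡ 191, 191^16 ≡ 36, 191^32 ≡ 114, 191^64 ≡ 191, 191^128 ≡ 36 (mod 197).
Test 191^d mod 197 for each divisor d in increasing order:
191^1 ≡ 191
191^2 ≡ 36
191^4 ≡ 114
191^7 = 191^4·191^2·191^1 ≡ 1  ← first divisor giving 1
The order is 7.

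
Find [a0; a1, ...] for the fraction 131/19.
[6; 1, 8, 2]

Euclidean algorithm steps:
131 = 6 × 19 + 17
19 = 1 × 17 + 2
17 = 8 × 2 + 1
2 = 2 × 1 + 0
Continued fraction: [6; 1, 8, 2]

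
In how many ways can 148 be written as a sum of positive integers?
33549419497

p(n) counts ways to write n as a sum of positive integers (order ignored).
Euler's pentagonal recurrence: p(k) = p(k-1) + p(k-2) - p(k-5) - p(k-7) + p(k-12) + p(k-15) - ... (offsets j(3j∓1)/2, signs ++--, p(0)=1, p(<0)=0).
DP table for k = 0..147: p(0)=1, p(1)=1, p(2)=2, p(3)=3, p(4)=5, p(5)=7, p(6)=11, p(7)=15, p(8)=22, p(9)=30, p(10)=42, p(11)=56, p(12)=77, p(13)=101, p(14)=135, p(15)=176, p(16)=231, p(17)=297, p(18)=385, p(19)=490, p(20)=627, p(21)=792, p(22)=1002, p(23)=1255, p(24)=1575, p(25)=1958, p(26)=2436, p(27)=3010, p(28)=3718, p(29)=4565, p(30)=5604, p(31)=6842, p(32)=8349, p(33)=10143, p(34)=12310, p(35)=14883, p(36)=17977, p(37)=21637, p(38)=26015, p(39)=31185, p(40)=37338, p(41)=44583, p(42)=53174, p(43)=63261, p(44)=75175, p(45)=89134, p(46)=105558, p(47)=124754, p(48)=147273, p(49)=173525, p(50)=204226, p(51)=239943, p(52)=281589, p(53)=329931, p(54)=386155, p(55)=451276, p(56)=526823, p(57)=614154, p(58)=715220, p(59)=831820, p(60)=966467, p(61)=1121505, p(62)=1300156, p(63)=1505499, p(64)=1741630, p(65)=2012558, p(66)=2323520, p(67)=2679689, p(68)=3087735, p(69)=3554345, p(70)=4087968, p(71)=4697205, p(72)=5392783, p(73)=6185689, p(74)=7089500, p(75)=8118264, p(76)=9289091, p(77)=10619863, p(78)=12132164, p(79)=13848650, p(80)=15796476, p(81)=18004327, p(82)=20506255, p(83)=23338469, p(84)=26543660, p(85)=30167357, p(86)=34262962, p(87)=38887673, p(88)=44108109, p(89)=49995925, p(90)=56634173, p(91)=64112359, p(92)=72533807, p(93)=82010177, p(94)=92669720, p(95)=104651419, p(96)=118114304, p(97)=133230930, p(98)=150198136, p(99)=169229875, p(100)=190569292, p(101)=214481126, p(102)=241265379, p(103)=271248950, p(104)=304801365, p(105)=342325709, p(106)=384276336, p(107)=431149389, p(108)=483502844, p(109)=541946240, p(110)=607163746, p(111)=679903203, p(112)=761002156, p(113)=851376628, p(114)=952050665, p(115)=1064144451, p(116)=1188908248, p(117)=1327710076, p(118)=1482074143, p(119)=1653668665, p(120)=1844349560, p(121)=2056148051, p(122)=2291320912, p(123)=2552338241, p(124)=2841940500, p(125)=3163127352, p(126)=3519222692, p(127)=3913864295, p(128)=4351078600, p(129)=4835271870, p(130)=5371315400, p(131)=5964539504, p(132)=6620830889, p(133)=7346629512, p(134)=8149040695, p(135)=9035836076, p(136)=10015581680, p(137)=11097645016, p(138)=12292341831, p(139)=13610949895, p(140)=15065878135, p(141)=16670689208, p(142)=18440293320, p(143)=20390982757, p(144)=22540654445, p(145)=24908858009, p(146)=27517052599, p(147)=30388671978.
Final step: p(148) = p(147) + p(146) - p(143) - p(141) + p(136) + p(133) - p(126) - p(122) + p(113) + p(108) - p(97) - p(91) + p(78) + p(71) - p(56) - p(48) + p(31) + p(22) - p(3)
= 30388671978 + 27517052599 - 20390982757 - 16670689208 + 10015581680 + 7346629512 - 3519222692 - 2291320912 + 851376628 + 483502844 - 133230930 - 64112359 + 12132164 + 4697205 - 526823 - 147273 + 6842 + 1002 - 3
= 33549419497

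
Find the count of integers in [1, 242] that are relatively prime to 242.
110

242 = 2 × 11^2
φ(n) = n × ∏(1 - 1/p) for each prime p dividing n
φ(242) = 242 × (1 - 1/2) × (1 - 1/11) = 110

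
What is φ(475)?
360

475 = 5^2 × 19
φ(n) = n × ∏(1 - 1/p) for each prime p dividing n
φ(475) = 475 × (1 - 1/5) × (1 - 1/19) = 360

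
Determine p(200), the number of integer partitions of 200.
3972999029388

p(n) counts ways to write n as a sum of positive integers (order ignored).
Euler's pentagonal recurrence: p(k) = p(k-1) + p(k-2) - p(k-5) - p(k-7) + p(k-12) + p(k-15) - ... (offsets j(3j∓1)/2, signs ++--, p(0)=1, p(<0)=0).
DP table for k = 0..199: p(0)=1, p(1)=1, p(2)=2, p(3)=3, p(4)=5, p(5)=7, p(6)=11, p(7)=15, p(8)=22, p(9)=30, p(10)=42, p(11)=56, p(12)=77, p(13)=101, p(14)=135, p(15)=176, p(16)=231, p(17)=297, p(18)=385, p(19)=490, p(20)=627, p(21)=792, p(22)=1002, p(23)=1255, p(24)=1575, p(25)=1958, p(26)=2436, p(27)=3010, p(28)=3718, p(29)=4565, p(30)=5604, p(31)=6842, p(32)=8349, p(33)=10143, p(34)=12310, p(35)=14883, p(36)=17977, p(37)=21637, p(38)=26015, p(39)=31185, p(40)=37338, p(41)=44583, p(42)=53174, p(43)=63261, p(44)=75175, p(45)=89134, p(46)=105558, p(47)=124754, p(48)=147273, p(49)=173525, p(50)=204226, p(51)=239943, p(52)=281589, p(53)=329931, p(54)=386155, p(55)=451276, p(56)=526823, p(57)=614154, p(58)=715220, p(59)=831820, p(60)=966467, p(61)=1121505, p(62)=1300156, p(63)=1505499, p(64)=1741630, p(65)=2012558, p(66)=2323520, p(67)=2679689, p(68)=3087735, p(69)=3554345, p(70)=4087968, p(71)=4697205, p(72)=5392783, p(73)=6185689, p(74)=7089500, p(75)=8118264, p(76)=9289091, p(77)=10619863, p(78)=12132164, p(79)=13848650, p(80)=15796476, p(81)=18004327, p(82)=20506255, p(83)=23338469, p(84)=26543660, p(85)=30167357, p(86)=34262962, p(87)=38887673, p(88)=44108109, p(89)=49995925, p(90)=56634173, p(91)=64112359, p(92)=72533807, p(93)=82010177, p(94)=92669720, p(95)=104651419, p(96)=118114304, p(97)=133230930, p(98)=150198136, p(99)=169229875, p(100)=190569292, p(101)=214481126, p(102)=241265379, p(103)=271248950, p(104)=304801365, p(105)=342325709, p(106)=384276336, p(107)=431149389, p(108)=483502844, p(109)=541946240, p(110)=607163746, p(111)=679903203, p(112)=761002156, p(113)=851376628, p(114)=952050665, p(115)=1064144451, p(116)=1188908248, p(117)=1327710076, p(118)=1482074143, p(119)=1653668665, p(120)=1844349560, p(121)=2056148051, p(122)=2291320912, p(123)=2552338241, p(124)=2841940500, p(125)=3163127352, p(126)=3519222692, p(127)=3913864295, p(128)=4351078600, p(129)=4835271870, p(130)=5371315400, p(131)=5964539504, p(132)=6620830889, p(133)=7346629512, p(134)=8149040695, p(135)=9035836076, p(136)=10015581680, p(137)=11097645016, p(138)=12292341831, p(139)=13610949895, p(140)=15065878135, p(141)=16670689208, p(142)=18440293320, p(143)=20390982757, p(144)=22540654445, p(145)=24908858009, p(146)=27517052599, p(147)=30388671978, p(148)=33549419497, p(149)=37027355200, p(150)=40853235313, p(151)=45060624582, p(152)=49686288421, p(153)=54770336324, p(154)=60356673280, p(155)=66493182097, p(156)=73232243759, p(157)=80630964769, p(158)=88751778802, p(159)=97662728555, p(160)=107438159466, p(161)=118159068427, p(162)=129913904637, p(163)=142798995930, p(164)=156919475295, p(165)=172389800255, p(166)=189334822579, p(167)=207890420102, p(168)=228204732751, p(169)=250438925115, p(170)=274768617130, p(171)=301384802048, p(172)=330495499613, p(173)=362326859895, p(174)=397125074750, p(175)=435157697830, p(176)=476715857290, p(177)=522115831195, p(178)=571701605655, p(179)=625846753120, p(180)=684957390936, p(181)=749474411781, p(182)=819876908323, p(183)=896684817527, p(184)=980462880430, p(185)=1071823774337, p(186)=1171432692373, p(187)=1280011042268, p(188)=1398341745571, p(189)=1527273599625, p(190)=1667727404093, p(191)=1820701100652, p(192)=1987276856363, p(193)=2168627105469, p(194)=2366022741845, p(195)=2580840212973, p(196)=2814570987591, p(197)=3068829878530, p(198)=3345365983698, p(199)=3646072432125.
Final step: p(200) = p(199) + p(198) - p(195) - p(193) + p(188) + p(185) - p(178) - p(174) + p(165) + p(160) - p(149) - p(143) + p(130) + p(123) - p(108) - p(100) + p(83) + p(74) - p(55) - p(45) + p(24) + p(13)
= 3646072432125 + 3345365983698 - 2580840212973 - 2168627105469 + 1398341745571 + 1071823774337 - 571701605655 - 397125074750 + 172389800255 + 107438159466 - 37027355200 - 20390982757 + 5371315400 + 2552338241 - 483502844 - 190569292 + 23338469 + 7089500 - 451276 - 89134 + 1575 + 101
= 3972999029388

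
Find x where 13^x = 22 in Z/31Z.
7

Baby-step giant-step with step n = ⌈√31⌉ = 6.
Baby steps 13^j mod 31 (j:value) for j=0..5: 0:1, 1:13, 2:14, 3:27, 4:10, 5:6.
Giant-step multiplier: 13^(-6) ≡ 13^(30-6) = 13^24 ≡ 2 (mod 31).
Giant steps γ_i = 22·2^i mod 31: γ_0=22, γ_1=13 (in table at j=1).
x = i·n + j = 1·6 + 1 = 7.
Check: 13^7 ≡ 22 (mod 31).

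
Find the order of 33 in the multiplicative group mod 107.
53

107 is prime, so ord(33) divides φ(107) = 106.
Divisors of 106: 1, 2, 53, 106.
Repeated squaring: 33^1 ≡ 33, 33^2 ≡ 19, 33^4 ≡ 40, 33^8 ≡ 102, 33^16 ≡ 25, 33^32 ≡ 90, 33^64 ≡ 75 (mod 107).
Test 33^d mod 107 for each divisor d in increasing order:
33^1 ≡ 33
33^2 ≡ 19
33^53 = 33^32·33^16·33^4·33^1 ≡ 1  ← first divisor giving 1
The order is 53.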